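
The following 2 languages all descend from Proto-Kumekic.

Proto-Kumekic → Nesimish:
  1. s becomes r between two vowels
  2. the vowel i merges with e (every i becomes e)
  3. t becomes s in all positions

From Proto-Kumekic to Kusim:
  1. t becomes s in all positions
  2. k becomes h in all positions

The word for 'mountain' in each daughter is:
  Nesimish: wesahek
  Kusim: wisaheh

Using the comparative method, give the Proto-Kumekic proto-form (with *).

*witahek

Position 7: Nesimish has k, Kusim has h. Nesimish preserves k here (none of its changes turn any other segment into k), so the proto-segment is *k.
Position 3: Nesimish has s, Kusim has s. Taking the neighbouring segments as reconstructed: Nesimish s can only go back to *t; Kusim s could go back to *t or *s — the one source consistent with every daughter is *t.
Position 2: Nesimish has e, Kusim has i. Kusim preserves i here (none of its changes turn any other segment into i), so the proto-segment is *i.
Continuing position by position gives *witahek; check it forward:
Nesimish: start from *witahek.
  rule 1: no change — witahek
  rule 2 (vowel merger): witahek → wetahek
  rule 3 (unconditioned shift): wetahek → wesahek
  ⇒ Nesimish wesahek
Kusim: *witahek
  witahek → wisahek   [unconditioned shift]
  wisahek → wisaheh   [unconditioned shift]
  giving Kusim wisaheh.
No other proto-form is consistent with every reflex, so the reconstruction is *witahek.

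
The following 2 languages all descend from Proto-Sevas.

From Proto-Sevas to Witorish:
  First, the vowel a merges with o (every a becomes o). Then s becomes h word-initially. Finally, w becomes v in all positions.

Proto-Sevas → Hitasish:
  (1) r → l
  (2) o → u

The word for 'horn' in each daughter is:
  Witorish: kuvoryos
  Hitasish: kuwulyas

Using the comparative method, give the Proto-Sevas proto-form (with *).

*kuworyas

Position 7: Witorish has o, Hitasish has a. Hitasish preserves a here (none of its changes turn any other segment into a), so the proto-segment is *a.
Position 4: Witorish has o, Hitasish has u. Taking the neighbouring segments as reconstructed: Witorish o could go back to *a or *o; Hitasish u could go back to *o or *u — the one source consistent with every daughter is *o.
Continuing position by position gives *kuworyas; check it forward:
Witorish: *kuworyas > kuworyos > kuvoryos  (by vowel merger, unconditioned shift)
Hitasish: *kuworyas > kuwolyas > kuwulyas  (by unconditioned shift, vowel merger)
*kuworyas is the unique common source.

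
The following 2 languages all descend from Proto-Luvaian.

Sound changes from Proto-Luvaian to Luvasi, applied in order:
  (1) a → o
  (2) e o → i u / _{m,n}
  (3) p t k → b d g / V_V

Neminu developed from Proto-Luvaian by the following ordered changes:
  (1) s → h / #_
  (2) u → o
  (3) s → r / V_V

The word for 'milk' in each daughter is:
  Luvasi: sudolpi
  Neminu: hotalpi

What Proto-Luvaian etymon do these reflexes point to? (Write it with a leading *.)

*sutalpi

Position 3: Luvasi has d, Neminu has t. Neminu preserves t here (none of its changes turn any other segment into t), so the proto-segment is *t.
Position 2: Luvasi has u, Neminu has o. Taking the neighbouring segments as reconstructed: Luvasi u can only go back to *u; Neminu o could go back to *o or *u — the one source consistent with every daughter is *u.
Position 1: Luvasi has s, Neminu has h. Luvasi preserves s here (none of its changes turn any other segment into s), so the proto-segment is *s.
Verify the candidate proto-form against each daughter:
Luvasi: *sutalpi > sutolpi > sudolpi  (by vowel merger, intervocalic voicing)
Neminu: *sutalpi
  sutalpi → hutalpi   [debuccalisation]
  hutalpi → hotalpi   [vowel merger]
  hotalpi (rule 3 does not apply)
  giving Neminu hotalpi.
Only *sutalpi yields all of Luvasi sudolpi, Neminu hotalpi.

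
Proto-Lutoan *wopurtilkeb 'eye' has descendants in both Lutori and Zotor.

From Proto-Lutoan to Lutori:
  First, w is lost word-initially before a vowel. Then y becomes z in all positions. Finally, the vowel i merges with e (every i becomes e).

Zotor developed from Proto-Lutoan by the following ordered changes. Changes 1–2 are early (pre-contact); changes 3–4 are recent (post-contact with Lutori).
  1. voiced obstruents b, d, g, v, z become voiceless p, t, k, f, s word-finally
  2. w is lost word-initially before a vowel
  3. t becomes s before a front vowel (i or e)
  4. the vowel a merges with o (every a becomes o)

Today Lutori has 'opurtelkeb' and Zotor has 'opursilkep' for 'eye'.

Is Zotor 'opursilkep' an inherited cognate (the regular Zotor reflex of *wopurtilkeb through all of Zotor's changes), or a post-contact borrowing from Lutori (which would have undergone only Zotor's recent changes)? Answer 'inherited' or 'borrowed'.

If inherited, *wopurtilkeb would pass through all of Zotor's changes:
Zotor: start from *wopurtilkeb.
  rule 1 (final devoicing): wopurtilkeb → wopurtilkep
  rule 2 (glide loss): wopurtilkep → opurtilkep
  rule 3 (palatalisation): opurtilkep → opursilkep
  rule 4: no change — opursilkep
  ⇒ Zotor opursilkep
If borrowed from Lutori 'opurtelkeb' after the early changes, it would undergo only the recent ones:
  rule 3 (palatalisation): opurtelkeb → opurselkeb
  rule 4 (vowel merger): no change (opurselkeb)
  ⇒ as a loan: opurselkeb
Zotor 'opursilkep' matches the inherited outcome exactly, so it is an inherited cognate, not a loan.

inherited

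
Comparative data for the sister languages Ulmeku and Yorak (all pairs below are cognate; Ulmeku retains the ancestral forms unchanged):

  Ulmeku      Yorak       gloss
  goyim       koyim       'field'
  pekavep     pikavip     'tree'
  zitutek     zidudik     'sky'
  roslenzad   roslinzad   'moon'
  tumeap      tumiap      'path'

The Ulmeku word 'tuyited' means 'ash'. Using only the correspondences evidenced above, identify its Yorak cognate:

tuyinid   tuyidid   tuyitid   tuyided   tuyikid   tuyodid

tuyidid

zitutek ~ zidudik — Ulmeku t corresponds to Yorak d between vowels (before a front vowel).
pekavep ~ pikavip, zitutek ~ zidudik — Ulmeku e corresponds to Yorak i after a consonant, before a consonant other than r, m, n, p, b, f, v.
Applying these to Ulmeku 'tuyited':
  tuyited → tuyided   (t→d between vowels (before a front vowel))
  tuyided → tuyidid   (e→i after a consonant, before a consonant other than r, m, n, p, b, f, v)
So the Yorak cognate is 'tuyidid'.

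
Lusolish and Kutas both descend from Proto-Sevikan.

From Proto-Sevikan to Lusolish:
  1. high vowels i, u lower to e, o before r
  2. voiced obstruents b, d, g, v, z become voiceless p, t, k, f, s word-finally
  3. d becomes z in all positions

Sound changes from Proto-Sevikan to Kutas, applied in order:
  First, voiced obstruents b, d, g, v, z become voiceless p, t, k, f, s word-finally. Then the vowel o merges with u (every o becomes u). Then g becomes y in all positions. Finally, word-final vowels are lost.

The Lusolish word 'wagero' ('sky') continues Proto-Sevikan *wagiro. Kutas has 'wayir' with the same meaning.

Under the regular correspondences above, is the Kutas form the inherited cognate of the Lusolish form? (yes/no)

yes

Derive the expected Kutas reflex of *wagiro:
Kutas: *wagiro
  wagiro (rule 1 does not apply)
  wagiro → wagiru   [vowel merger]
  wagiru → wayiru   [unconditioned shift]
  wayiru → wayir   [apocope]
  giving Kutas wayir.
Kutas 'wayir' matches the regular reflex exactly, so the pair is cognate.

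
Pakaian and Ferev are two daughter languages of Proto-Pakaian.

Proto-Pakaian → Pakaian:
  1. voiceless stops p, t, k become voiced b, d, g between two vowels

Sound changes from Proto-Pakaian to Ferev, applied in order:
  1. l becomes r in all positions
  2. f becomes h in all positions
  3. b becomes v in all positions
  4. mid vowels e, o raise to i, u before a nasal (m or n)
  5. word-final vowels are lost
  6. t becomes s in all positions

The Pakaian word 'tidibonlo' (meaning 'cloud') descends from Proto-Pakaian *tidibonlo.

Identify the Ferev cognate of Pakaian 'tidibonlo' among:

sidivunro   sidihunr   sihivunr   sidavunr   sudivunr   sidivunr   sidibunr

Ferev: *tidibonlo
  tidibonlo → tidibonro   [unconditioned shift]
  tidibonro (rule 2 does not apply)
  tidibonro → tidivonro   [unconditioned shift]
  tidivonro → tidivunro   [pre-nasal raising]
  tidivunro → tidivunr   [apocope]
  tidivunr → sidivunr   [unconditioned shift]
  giving Ferev sidivunr.
The other candidates each miss or misapply at least one Ferev change.

sidivunr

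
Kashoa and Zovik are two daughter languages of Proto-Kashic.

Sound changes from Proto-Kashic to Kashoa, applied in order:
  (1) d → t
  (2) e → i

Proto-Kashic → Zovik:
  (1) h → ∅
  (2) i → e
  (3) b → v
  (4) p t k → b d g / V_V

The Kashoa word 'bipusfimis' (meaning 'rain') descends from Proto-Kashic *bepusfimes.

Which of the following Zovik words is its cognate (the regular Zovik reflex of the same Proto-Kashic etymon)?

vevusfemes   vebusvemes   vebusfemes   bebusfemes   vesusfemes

vebusfemes

Zovik: *bepusfimes
  bepusfimes (rule 1 does not apply)
  bepusfimes → bepusfemes   [vowel merger]
  bepusfemes → vepusfemes   [unconditioned shift]
  vepusfemes → vebusfemes   [intervocalic voicing]
  giving Zovik vebusfemes.
Among the options, 'vebusfemes' alone shows every Zovik change applied in order.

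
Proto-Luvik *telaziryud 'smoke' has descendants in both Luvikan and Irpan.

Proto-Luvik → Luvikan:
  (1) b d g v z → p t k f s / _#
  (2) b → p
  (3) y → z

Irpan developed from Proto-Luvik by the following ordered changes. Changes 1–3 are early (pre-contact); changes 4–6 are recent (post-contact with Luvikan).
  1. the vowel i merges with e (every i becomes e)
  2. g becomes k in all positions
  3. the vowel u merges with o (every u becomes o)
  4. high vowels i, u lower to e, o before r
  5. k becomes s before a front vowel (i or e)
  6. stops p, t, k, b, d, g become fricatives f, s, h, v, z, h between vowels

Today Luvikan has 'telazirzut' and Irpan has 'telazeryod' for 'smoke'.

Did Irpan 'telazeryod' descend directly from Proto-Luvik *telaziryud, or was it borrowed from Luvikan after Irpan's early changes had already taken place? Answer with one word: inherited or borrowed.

inherited

If inherited, *telaziryud would pass through all of Irpan's changes:
Irpan: *telaziryud
  telaziryud → telazeryud   [vowel merger]
  telazeryud (rule 2 does not apply)
  telazeryud → telazeryod   [vowel merger]
  telazeryod (rule 4 does not apply)
  telazeryod (rule 5 does not apply)
  telazeryod (rule 6 does not apply)
  giving Irpan telazeryod.
If borrowed from Luvikan 'telazirzut' after the early changes, it would undergo only the recent ones:
  rule 4 (pre-rhotic lowering): telazirzut → telazerzut
  rule 5 (palatalisation): no change (telazerzut)
  rule 6 (intervocalic lenition): no change (telazerzut)
  ⇒ as a loan: telazerzut
Irpan 'telazeryod' matches the inherited outcome exactly, so it is an inherited cognate, not a loan.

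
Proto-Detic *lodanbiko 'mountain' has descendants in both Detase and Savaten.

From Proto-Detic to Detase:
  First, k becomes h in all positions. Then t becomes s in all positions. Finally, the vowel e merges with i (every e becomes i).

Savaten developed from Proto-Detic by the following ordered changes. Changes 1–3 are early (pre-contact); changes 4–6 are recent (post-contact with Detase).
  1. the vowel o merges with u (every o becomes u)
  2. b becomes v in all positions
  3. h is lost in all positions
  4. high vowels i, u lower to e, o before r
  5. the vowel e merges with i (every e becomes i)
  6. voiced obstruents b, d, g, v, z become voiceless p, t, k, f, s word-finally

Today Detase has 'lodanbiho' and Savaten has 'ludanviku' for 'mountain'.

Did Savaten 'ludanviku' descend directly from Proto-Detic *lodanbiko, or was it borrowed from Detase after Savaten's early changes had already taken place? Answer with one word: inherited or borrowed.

If inherited, *lodanbiko would pass through all of Savaten's changes:
Savaten: *lodanbiko
  lodanbiko → ludanbiku   [vowel merger]
  ludanbiku → ludanviku   [unconditioned shift]
  ludanviku (rule 3 does not apply)
  ludanviku (rule 4 does not apply)
  ludanviku (rule 5 does not apply)
  ludanviku (rule 6 does not apply)
  giving Savaten ludanviku.
If borrowed from Detase 'lodanbiho' after the early changes, it would undergo only the recent ones:
  rule 4 (pre-rhotic lowering): no change (lodanbiho)
  rule 5 (vowel merger): no change (lodanbiho)
  rule 6 (final devoicing): no change (lodanbiho)
  ⇒ as a loan: lodanbiho
Savaten 'ludanviku' matches the inherited outcome exactly, so it is an inherited cognate, not a loan.

inherited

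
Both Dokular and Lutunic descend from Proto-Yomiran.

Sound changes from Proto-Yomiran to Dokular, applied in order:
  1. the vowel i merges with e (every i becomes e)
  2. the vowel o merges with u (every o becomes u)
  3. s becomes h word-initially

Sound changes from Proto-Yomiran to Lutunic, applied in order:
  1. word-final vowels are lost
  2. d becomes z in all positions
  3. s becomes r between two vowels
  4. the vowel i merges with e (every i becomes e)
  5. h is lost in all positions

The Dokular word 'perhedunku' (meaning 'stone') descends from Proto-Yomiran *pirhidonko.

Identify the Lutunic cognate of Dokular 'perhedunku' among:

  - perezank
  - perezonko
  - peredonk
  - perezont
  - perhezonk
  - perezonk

Lutunic: start from *pirhidonko.
  rule 1 (apocope): pirhidonko → pirhidonk
  rule 2 (unconditioned shift): pirhidonk → pirhizonk
  rule 3: no change — pirhizonk
  rule 4 (vowel merger): pirhizonk → perhezonk
  rule 5 (h-loss): perhezonk → perezonk
  ⇒ Lutunic perezonk

perezonk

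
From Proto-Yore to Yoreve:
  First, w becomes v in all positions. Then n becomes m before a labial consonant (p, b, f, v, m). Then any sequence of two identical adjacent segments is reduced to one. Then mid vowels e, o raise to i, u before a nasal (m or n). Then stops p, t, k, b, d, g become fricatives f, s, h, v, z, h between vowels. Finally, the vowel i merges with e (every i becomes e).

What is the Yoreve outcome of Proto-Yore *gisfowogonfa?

gesfovohumfa

Yoreve: *gisfowogonfa > gisfovogonfa > gisfovogomfa > gisfovogumfa > gisfovohumfa > gesfovohumfa  (by unconditioned shift, nasal place assimilation, pre-nasal raising, intervocalic lenition, vowel merger)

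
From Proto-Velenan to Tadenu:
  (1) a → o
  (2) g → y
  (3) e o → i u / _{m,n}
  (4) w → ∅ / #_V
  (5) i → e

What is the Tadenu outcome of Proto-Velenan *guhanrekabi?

yuhunrekobe

Tadenu: *guhanrekabi
  guhanrekabi → guhonrekobi   [vowel merger]
  guhonrekobi → yuhonrekobi   [unconditioned shift]
  yuhonrekobi → yuhunrekobi   [pre-nasal raising]
  yuhunrekobi (rule 4 does not apply)
  yuhunrekobi → yuhunrekobe   [vowel merger]
  giving Tadenu yuhunrekobe.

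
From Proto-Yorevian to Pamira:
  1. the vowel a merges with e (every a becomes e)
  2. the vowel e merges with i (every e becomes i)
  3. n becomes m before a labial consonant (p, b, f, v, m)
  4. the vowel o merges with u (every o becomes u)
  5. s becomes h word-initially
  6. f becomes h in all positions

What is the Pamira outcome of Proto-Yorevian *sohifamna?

huhihimni

Pamira: *sohifamna
  sohifamna → sohifemne   [vowel merger]
  sohifemne → sohifimni   [vowel merger]
  sohifimni (rule 3 does not apply)
  sohifimni → suhifimni   [vowel merger]
  suhifimni → huhifimni   [debuccalisation]
  huhifimni → huhihimni   [unconditioned shift]
  giving Pamira huhihimni.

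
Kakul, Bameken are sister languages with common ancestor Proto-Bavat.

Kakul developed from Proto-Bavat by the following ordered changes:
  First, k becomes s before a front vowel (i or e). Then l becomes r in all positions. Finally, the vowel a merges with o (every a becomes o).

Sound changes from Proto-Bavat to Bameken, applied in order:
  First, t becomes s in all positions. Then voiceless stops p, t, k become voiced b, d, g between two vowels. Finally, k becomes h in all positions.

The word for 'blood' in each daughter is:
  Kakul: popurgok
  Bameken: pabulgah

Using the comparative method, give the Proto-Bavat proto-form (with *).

Position 3: Kakul has p, Bameken has b. Kakul preserves p here (none of its changes turn any other segment into p), so the proto-segment is *p.
Position 5: Kakul has r, Bameken has l. Bameken preserves l here (none of its changes turn any other segment into l), so the proto-segment is *l.
Continuing position by position gives *papulgak; check it forward:
Kakul: *papulgak > papurgak > popurgok  (by unconditioned shift, vowel merger)
Bameken: start from *papulgak.
  rule 1: no change — papulgak
  rule 2 (intervocalic voicing): papulgak → pabulgak
  rule 3 (unconditioned shift): pabulgak → pabulgah
  ⇒ Bameken pabulgah
Only *papulgak yields all of Kakul popurgok, Bameken pabulgah.

*papulgak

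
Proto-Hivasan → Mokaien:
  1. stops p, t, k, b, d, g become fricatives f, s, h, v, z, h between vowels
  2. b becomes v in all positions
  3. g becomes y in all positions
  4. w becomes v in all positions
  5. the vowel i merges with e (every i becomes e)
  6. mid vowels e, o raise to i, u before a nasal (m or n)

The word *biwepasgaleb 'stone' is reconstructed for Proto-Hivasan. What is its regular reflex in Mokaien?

vevefasyalev

Mokaien: *biwepasgaleb > biwefasgaleb > viwefasgalev > viwefasyalev > vivefasyalev > vevefasyalev  (by intervocalic lenition, unconditioned shift, unconditioned shift, unconditioned shift, vowel merger)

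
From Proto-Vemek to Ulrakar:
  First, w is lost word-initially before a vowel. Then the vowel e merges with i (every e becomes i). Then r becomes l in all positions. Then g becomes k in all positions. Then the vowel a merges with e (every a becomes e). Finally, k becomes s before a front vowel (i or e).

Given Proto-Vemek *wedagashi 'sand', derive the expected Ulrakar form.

ideseshi

Ulrakar: *wedagashi > edagashi > idagashi > idakashi > idekeshi > ideseshi  (by glide loss, vowel merger, unconditioned shift, vowel merger, palatalisation)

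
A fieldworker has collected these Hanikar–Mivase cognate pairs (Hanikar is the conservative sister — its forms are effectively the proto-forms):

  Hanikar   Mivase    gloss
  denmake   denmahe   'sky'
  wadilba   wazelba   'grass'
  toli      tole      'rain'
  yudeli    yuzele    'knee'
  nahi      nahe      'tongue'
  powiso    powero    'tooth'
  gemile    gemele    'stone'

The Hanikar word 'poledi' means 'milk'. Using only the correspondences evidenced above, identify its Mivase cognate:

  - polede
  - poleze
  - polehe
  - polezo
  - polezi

wadilba ~ wazelba — Hanikar d corresponds to Mivase z between vowels (before a front vowel).
toli ~ tole, yudeli ~ yuzele — Hanikar i corresponds to Mivase e word-finally.
Applying these to Hanikar 'poledi':
  poledi → polezi   (d→z between vowels (before a front vowel))
  polezi → poleze   (i→e word-finally)
So the Mivase cognate is 'poleze'.

poleze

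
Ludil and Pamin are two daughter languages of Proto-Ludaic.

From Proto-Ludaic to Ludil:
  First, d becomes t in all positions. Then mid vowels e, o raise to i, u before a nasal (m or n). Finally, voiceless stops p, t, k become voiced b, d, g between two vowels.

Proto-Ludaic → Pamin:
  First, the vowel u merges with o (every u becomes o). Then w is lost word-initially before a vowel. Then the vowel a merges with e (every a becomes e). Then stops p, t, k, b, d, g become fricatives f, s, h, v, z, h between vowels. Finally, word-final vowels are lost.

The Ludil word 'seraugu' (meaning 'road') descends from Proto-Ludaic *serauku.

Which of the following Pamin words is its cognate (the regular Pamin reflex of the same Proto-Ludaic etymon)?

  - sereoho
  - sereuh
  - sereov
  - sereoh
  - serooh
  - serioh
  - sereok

sereoh

Pamin: *serauku
  serauku → seraoko   [vowel merger]
  seraoko (rule 2 does not apply)
  seraoko → sereoko   [vowel merger]
  sereoko → sereoho   [intervocalic lenition]
  sereoho → sereoh   [apocope]
  giving Pamin sereoh.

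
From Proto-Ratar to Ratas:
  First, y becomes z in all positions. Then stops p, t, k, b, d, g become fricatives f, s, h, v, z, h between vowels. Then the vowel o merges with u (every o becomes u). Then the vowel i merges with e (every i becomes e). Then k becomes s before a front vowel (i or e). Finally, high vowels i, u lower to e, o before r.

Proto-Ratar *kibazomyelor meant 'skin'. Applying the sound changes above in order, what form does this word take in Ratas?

sevazumzelor

Ratas: *kibazomyelor
  kibazomyelor → kibazomzelor   [unconditioned shift]
  kibazomzelor → kivazomzelor   [intervocalic lenition]
  kivazomzelor → kivazumzelur   [vowel merger]
  kivazumzelur → kevazumzelur   [vowel merger]
  kevazumzelur → sevazumzelur   [palatalisation]
  sevazumzelur → sevazumzelor   [pre-rhotic lowering]
  giving Ratas sevazumzelor.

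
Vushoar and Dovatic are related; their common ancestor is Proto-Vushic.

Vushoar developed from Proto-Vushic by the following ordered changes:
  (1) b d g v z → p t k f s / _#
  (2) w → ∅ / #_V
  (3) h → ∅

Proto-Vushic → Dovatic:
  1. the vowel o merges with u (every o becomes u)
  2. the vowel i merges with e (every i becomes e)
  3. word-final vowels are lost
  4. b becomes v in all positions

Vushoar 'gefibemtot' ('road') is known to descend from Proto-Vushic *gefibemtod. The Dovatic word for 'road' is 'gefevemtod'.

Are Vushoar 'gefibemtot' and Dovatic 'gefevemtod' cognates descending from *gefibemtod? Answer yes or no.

Derive the expected Dovatic reflex of *gefibemtod:
Dovatic: start from *gefibemtod.
  rule 1 (vowel merger): gefibemtod → gefibemtud
  rule 2 (vowel merger): gefibemtud → gefebemtud
  rule 3: no change — gefebemtud
  rule 4 (unconditioned shift): gefebemtud → gefevemtud
  ⇒ Dovatic gefevemtud
The regular Dovatic reflex would be 'gefevemtud', but the attested form is 'gefevemtod'. The correspondence is irregular, so they are not cognates (the Dovatic form has a different source).

no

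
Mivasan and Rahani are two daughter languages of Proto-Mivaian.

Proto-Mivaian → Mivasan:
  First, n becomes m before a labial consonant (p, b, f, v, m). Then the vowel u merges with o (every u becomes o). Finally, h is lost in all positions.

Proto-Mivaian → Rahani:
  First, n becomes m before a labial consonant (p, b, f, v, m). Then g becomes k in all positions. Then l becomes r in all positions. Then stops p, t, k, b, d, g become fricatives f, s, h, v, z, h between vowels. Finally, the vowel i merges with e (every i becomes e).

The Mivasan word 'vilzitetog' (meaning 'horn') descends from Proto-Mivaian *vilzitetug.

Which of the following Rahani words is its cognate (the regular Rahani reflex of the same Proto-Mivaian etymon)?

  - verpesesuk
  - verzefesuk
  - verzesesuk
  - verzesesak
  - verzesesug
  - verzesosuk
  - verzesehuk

verzesesuk

Rahani: *vilzitetug > vilzitetuk > virzitetuk > virzisesuk > verzesesuk  (by unconditioned shift, unconditioned shift, intervocalic lenition, vowel merger)
The other candidates each miss or misapply at least one Rahani change.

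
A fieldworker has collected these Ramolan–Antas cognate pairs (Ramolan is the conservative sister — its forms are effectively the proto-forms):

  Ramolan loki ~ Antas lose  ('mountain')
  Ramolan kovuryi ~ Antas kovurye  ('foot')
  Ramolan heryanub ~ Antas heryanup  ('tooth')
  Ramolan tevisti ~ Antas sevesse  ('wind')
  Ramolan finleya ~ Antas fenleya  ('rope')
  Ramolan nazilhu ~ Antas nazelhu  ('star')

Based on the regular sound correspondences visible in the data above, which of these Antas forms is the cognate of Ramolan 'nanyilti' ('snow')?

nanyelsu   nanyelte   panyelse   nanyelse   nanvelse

nanyelse

tevisti ~ sevesse, nazilhu ~ nazelhu — Ramolan i corresponds to Antas e after a consonant, before a consonant other than r, m, n, p, b, f, v.
tevisti ~ sevesse — Ramolan t corresponds to Antas s after a consonant, before a front vowel.
loki ~ lose, kovuryi ~ kovurye — Ramolan i corresponds to Antas e word-finally.
Applying these to Ramolan 'nanyilti':
  nanyilti → nanyelti   (i→e after a consonant, before a consonant other than r, m, n, p, b, f, v)
  nanyelti → nanyelsi   (t→s after a consonant, before a front vowel)
  nanyelsi → nanyelse   (i→e word-finally)
So the Antas cognate is 'nanyelse'.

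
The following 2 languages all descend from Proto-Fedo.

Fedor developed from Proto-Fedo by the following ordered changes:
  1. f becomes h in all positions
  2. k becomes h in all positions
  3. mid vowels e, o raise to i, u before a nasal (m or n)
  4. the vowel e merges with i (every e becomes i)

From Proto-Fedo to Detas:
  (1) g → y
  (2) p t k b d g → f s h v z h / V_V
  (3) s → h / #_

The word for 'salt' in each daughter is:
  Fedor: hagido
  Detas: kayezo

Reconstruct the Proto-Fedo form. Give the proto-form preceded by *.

*kagedo

Position 1: Fedor has h, Detas has k. Detas preserves k here (none of its changes turn any other segment into k), so the proto-segment is *k.
Position 5: Fedor has d, Detas has z. Fedor preserves d here (none of its changes turn any other segment into d), so the proto-segment is *d.
Verify the candidate proto-form against each daughter:
Fedor: *kagedo > hagedo > hagido  (by unconditioned shift, vowel merger)
Detas: *kagedo > kayedo > kayezo  (by unconditioned shift, intervocalic lenition)
*kagedo is the unique common source.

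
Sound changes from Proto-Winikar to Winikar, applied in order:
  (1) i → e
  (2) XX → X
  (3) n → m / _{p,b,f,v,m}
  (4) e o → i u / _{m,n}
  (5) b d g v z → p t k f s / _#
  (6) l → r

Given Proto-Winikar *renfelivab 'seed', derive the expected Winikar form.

Winikar: *renfelivab > renfelevab > remfelevab > rimfelevab > rimfelevap > rimferevap  (by vowel merger, nasal place assimilation, pre-nasal raising, final devoicing, unconditioned shift)

rimferevap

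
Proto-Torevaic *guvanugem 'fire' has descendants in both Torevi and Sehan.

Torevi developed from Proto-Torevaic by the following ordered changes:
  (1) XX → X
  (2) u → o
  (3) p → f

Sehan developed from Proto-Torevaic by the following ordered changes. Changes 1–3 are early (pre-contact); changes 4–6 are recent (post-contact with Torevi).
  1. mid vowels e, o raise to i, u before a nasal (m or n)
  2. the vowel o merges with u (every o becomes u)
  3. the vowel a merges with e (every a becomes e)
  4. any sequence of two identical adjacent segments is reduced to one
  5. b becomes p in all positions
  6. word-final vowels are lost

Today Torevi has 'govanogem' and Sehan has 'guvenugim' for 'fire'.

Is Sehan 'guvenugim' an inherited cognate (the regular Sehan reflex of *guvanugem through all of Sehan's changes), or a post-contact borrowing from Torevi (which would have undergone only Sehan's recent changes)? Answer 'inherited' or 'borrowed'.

If inherited, *guvanugem would pass through all of Sehan's changes:
Sehan: *guvanugem
  guvanugem → guvanugim   [pre-nasal raising]
  guvanugim (rule 2 does not apply)
  guvanugim → guvenugim   [vowel merger]
  guvenugim (rule 4 does not apply)
  guvenugim (rule 5 does not apply)
  guvenugim (rule 6 does not apply)
  giving Sehan guvenugim.
If borrowed from Torevi 'govanogem' after the early changes, it would undergo only the recent ones:
  rule 4 (degemination): no change (govanogem)
  rule 5 (unconditioned shift): no change (govanogem)
  rule 6 (apocope): no change (govanogem)
  ⇒ as a loan: govanogem
Sehan 'guvenugim' matches the inherited outcome exactly, so it is an inherited cognate, not a loan.

inherited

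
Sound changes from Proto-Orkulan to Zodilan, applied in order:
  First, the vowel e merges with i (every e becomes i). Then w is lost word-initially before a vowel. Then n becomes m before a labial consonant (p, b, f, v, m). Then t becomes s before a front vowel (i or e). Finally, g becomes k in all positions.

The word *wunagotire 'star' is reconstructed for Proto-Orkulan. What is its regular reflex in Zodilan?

Zodilan: start from *wunagotire.
  rule 1 (vowel merger): wunagotire → wunagotiri
  rule 2 (glide loss): wunagotiri → unagotiri
  rule 3: no change — unagotiri
  rule 4 (palatalisation): unagotiri → unagosiri
  rule 5 (unconditioned shift): unagosiri → unakosiri
  ⇒ Zodilan unakosiri

unakosiri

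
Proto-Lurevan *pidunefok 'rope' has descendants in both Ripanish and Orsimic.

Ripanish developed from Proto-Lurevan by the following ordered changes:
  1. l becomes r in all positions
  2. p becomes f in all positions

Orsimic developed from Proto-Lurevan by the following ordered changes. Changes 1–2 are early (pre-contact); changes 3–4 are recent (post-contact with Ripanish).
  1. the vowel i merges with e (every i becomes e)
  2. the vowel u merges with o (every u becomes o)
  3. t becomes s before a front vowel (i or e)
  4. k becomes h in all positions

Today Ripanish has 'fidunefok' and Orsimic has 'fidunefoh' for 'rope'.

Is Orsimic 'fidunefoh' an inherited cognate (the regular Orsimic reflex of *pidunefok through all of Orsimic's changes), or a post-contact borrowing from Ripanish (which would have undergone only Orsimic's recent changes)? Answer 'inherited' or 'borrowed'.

borrowed

If inherited, *pidunefok would pass through all of Orsimic's changes:
Orsimic: *pidunefok
  pidunefok → pedunefok   [vowel merger]
  pedunefok → pedonefok   [vowel merger]
  pedonefok (rule 3 does not apply)
  pedonefok → pedonefoh   [unconditioned shift]
  giving Orsimic pedonefoh.
If borrowed from Ripanish 'fidunefok' after the early changes, it would undergo only the recent ones:
  rule 3 (palatalisation): no change (fidunefok)
  rule 4 (unconditioned shift): fidunefok → fidunefoh
  ⇒ as a loan: fidunefoh
Orsimic 'fidunefoh' matches the loan outcome 'fidunefoh', not the inherited 'pedonefoh' — it skipped the early Orsimic changes, so it was borrowed from Ripanish.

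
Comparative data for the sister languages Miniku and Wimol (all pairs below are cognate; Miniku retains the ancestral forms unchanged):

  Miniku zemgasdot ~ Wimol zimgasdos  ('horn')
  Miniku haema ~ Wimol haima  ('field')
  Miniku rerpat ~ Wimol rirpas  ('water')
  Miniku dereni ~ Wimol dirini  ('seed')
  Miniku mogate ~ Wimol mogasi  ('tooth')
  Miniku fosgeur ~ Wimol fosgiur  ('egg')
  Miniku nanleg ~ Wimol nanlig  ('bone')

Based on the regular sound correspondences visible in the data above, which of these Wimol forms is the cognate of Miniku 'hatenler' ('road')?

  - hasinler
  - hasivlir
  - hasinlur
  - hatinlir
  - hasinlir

hasinlir

mogate ~ mogasi — Miniku t corresponds to Wimol s between vowels (before a front vowel).
dereni ~ dirini — Miniku e corresponds to Wimol i after a consonant, before a nasal.
rerpat ~ rirpas, dereni ~ dirini — Miniku e corresponds to Wimol i after a consonant, before r.
Applying these to Miniku 'hatenler':
  hatenler → hasenler   (t→s between vowels (before a front vowel))
  hasenler → hasinler   (e→i after a consonant, before a nasal)
  hasinler → hasinlir   (e→i after a consonant, before r)
So the Wimol cognate is 'hasinlir'.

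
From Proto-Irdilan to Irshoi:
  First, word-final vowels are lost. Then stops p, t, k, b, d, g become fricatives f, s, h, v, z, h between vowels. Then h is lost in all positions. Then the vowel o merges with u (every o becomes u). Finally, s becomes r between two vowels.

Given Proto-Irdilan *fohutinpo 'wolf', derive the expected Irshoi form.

fuurinp

Irshoi: start from *fohutinpo.
  rule 1 (apocope): fohutinpo → fohutinp
  rule 2 (intervocalic lenition): fohutinp → fohusinp
  rule 3 (h-loss): fohusinp → fousinp
  rule 4 (vowel merger): fousinp → fuusinp
  rule 5 (rhotacism): fuusinp → fuurinp
  ⇒ Irshoi fuurinp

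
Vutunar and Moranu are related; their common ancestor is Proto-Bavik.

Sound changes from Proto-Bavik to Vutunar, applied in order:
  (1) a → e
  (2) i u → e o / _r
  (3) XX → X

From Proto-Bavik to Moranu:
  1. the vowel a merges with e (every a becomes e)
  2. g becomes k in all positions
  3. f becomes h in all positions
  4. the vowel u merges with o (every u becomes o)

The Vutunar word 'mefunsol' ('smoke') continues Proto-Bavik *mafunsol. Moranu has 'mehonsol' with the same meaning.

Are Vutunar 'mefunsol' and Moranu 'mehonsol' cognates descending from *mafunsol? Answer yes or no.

yes

Derive the expected Moranu reflex of *mafunsol:
Moranu: *mafunsol
  mafunsol → mefunsol   [vowel merger]
  mefunsol (rule 2 does not apply)
  mefunsol → mehunsol   [unconditioned shift]
  mehunsol → mehonsol   [vowel merger]
  giving Moranu mehonsol.
Moranu 'mehonsol' matches the regular reflex exactly, so the pair is cognate.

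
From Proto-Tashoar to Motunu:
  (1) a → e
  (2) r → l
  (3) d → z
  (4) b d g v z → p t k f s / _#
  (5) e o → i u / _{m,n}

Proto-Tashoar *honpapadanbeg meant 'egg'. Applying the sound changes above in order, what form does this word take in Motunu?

hunpepezinbek

Motunu: start from *honpapadanbeg.
  rule 1 (vowel merger): honpapadanbeg → honpepedenbeg
  rule 2: no change — honpepedenbeg
  rule 3 (unconditioned shift): honpepedenbeg → honpepezenbeg
  rule 4 (final devoicing): honpepezenbeg → honpepezenbek
  rule 5 (pre-nasal raising): honpepezenbek → hunpepezinbek
  ⇒ Motunu hunpepezinbek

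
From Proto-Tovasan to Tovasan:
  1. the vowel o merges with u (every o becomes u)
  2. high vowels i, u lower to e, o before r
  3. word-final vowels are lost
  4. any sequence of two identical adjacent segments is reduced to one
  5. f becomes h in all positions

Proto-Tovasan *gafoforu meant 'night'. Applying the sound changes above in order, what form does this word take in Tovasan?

Tovasan: *gafoforu
  gafoforu → gafufuru   [vowel merger]
  gafufuru → gafuforu   [pre-rhotic lowering]
  gafuforu → gafufor   [apocope]
  gafufor (rule 4 does not apply)
  gafufor → gahuhor   [unconditioned shift]
  giving Tovasan gahuhor.

gahuhor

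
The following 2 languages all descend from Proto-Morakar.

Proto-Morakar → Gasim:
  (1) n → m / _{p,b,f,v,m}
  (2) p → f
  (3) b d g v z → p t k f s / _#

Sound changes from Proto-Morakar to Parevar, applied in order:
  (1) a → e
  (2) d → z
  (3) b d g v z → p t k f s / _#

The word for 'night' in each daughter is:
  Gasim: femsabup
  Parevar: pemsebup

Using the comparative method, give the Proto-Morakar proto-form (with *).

Position 1: Gasim has f, Parevar has p. Taking the neighbouring segments as reconstructed: Gasim f could go back to *p or *f; Parevar p can only go back to *p — the one source consistent with every daughter is *p.
Position 5: Gasim has a, Parevar has e. Gasim preserves a here (none of its changes turn any other segment into a), so the proto-segment is *a.
The remaining positions agree across the daughters. Check the candidate against every language:
Gasim: *pemsabub > femsabub > femsabup  (by unconditioned shift, final devoicing)
Parevar: start from *pemsabub.
  rule 1 (vowel merger): pemsabub → pemsebub
  rule 2: no change — pemsebub
  rule 3 (final devoicing): pemsebub → pemsebup
  ⇒ Parevar pemsebup
Only *pemsabub yields all of Gasim femsabup, Parevar pemsebup.

*pemsabub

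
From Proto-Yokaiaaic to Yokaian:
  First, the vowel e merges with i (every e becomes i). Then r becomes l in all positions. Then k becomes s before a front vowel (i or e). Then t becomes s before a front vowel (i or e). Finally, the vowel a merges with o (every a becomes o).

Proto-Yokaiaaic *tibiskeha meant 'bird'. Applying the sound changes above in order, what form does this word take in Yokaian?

sibissiho

Yokaian: *tibiskeha
  tibiskeha → tibiskiha   [vowel merger]
  tibiskiha (rule 2 does not apply)
  tibiskiha → tibissiha   [palatalisation]
  tibissiha → sibissiha   [palatalisation]
  sibissiha → sibissiho   [vowel merger]
  giving Yokaian sibissiho.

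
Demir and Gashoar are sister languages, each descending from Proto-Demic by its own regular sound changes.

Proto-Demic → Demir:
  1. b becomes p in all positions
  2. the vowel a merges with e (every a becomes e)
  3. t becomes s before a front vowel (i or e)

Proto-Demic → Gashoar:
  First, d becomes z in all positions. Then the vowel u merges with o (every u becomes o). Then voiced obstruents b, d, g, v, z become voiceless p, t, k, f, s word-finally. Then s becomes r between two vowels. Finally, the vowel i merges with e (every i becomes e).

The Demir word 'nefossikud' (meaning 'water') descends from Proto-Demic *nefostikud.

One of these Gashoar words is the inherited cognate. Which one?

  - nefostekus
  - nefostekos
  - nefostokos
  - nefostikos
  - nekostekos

Gashoar: *nefostikud > nefostikuz > nefostikoz > nefostikos > nefostekos  (by unconditioned shift, vowel merger, final devoicing, vowel merger)
Only 'nefostekos' matches the regular Gashoar development of *nefostikud.

nefostekos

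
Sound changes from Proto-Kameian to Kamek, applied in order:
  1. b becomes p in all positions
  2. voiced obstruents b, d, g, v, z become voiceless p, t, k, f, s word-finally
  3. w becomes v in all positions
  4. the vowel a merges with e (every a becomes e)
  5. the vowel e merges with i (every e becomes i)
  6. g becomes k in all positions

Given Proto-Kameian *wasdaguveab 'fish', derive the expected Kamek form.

Kamek: *wasdaguveab
  wasdaguveab → wasdaguveap   [unconditioned shift]
  wasdaguveap (rule 2 does not apply)
  wasdaguveap → vasdaguveap   [unconditioned shift]
  vasdaguveap → vesdeguveep   [vowel merger]
  vesdeguveep → visdiguviip   [vowel merger]
  visdiguviip → visdikuviip   [unconditioned shift]
  giving Kamek visdikuviip.

visdikuviip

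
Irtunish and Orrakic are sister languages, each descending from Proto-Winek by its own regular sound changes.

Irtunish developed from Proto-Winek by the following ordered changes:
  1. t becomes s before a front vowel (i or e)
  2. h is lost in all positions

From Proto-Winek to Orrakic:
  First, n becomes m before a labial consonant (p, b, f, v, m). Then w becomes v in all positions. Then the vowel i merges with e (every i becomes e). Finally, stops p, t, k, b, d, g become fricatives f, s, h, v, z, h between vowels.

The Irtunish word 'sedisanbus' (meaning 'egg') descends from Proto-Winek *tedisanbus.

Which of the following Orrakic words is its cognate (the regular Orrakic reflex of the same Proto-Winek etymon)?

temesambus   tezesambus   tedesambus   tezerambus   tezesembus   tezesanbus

tezesambus

Orrakic: *tedisanbus > tedisambus > tedesambus > tezesambus  (by nasal place assimilation, vowel merger, intervocalic lenition)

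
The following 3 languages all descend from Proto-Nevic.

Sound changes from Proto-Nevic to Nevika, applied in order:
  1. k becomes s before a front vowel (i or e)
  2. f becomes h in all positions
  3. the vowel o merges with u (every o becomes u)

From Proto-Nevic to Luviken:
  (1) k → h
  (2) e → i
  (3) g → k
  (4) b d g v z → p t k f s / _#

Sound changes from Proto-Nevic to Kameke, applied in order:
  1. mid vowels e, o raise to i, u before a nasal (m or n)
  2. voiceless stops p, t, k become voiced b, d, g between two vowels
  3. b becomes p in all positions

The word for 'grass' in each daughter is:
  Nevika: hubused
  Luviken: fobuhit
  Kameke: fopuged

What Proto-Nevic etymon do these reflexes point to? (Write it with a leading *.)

Position 1: Nevika has h, Luviken has f, Kameke has f. Kameke preserves f here (none of its changes turn any other segment into f), so the proto-segment is *f.
Position 2: Nevika has u, Luviken has o, Kameke has o. Luviken preserves o here (none of its changes turn any other segment into o), so the proto-segment is *o.
This points to *fobuked. Verify forward in each daughter:
Nevika: start from *fobuked.
  rule 1 (palatalisation): fobuked → fobused
  rule 2 (unconditioned shift): fobused → hobused
  rule 3 (vowel merger): hobused → hubused
  ⇒ Nevika hubused
Luviken: *fobuked
  fobuked → fobuhed   [unconditioned shift]
  fobuhed → fobuhid   [vowel merger]
  fobuhid (rule 3 does not apply)
  fobuhid → fobuhit   [final devoicing]
  giving Luviken fobuhit.
Kameke: *fobuked > fobuged > fopuged  (by intervocalic voicing, unconditioned shift)
No other proto-form is consistent with every reflex, so the reconstruction is *fobuked.

*fobuked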